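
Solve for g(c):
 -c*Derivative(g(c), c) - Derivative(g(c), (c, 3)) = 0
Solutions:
 g(c) = C1 + Integral(C2*airyai(-c) + C3*airybi(-c), c)


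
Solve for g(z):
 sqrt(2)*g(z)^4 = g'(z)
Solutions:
 g(z) = (-1/(C1 + 3*sqrt(2)*z))^(1/3)
 g(z) = (-1/(C1 + sqrt(2)*z))^(1/3)*(-3^(2/3) - 3*3^(1/6)*I)/6
 g(z) = (-1/(C1 + sqrt(2)*z))^(1/3)*(-3^(2/3) + 3*3^(1/6)*I)/6


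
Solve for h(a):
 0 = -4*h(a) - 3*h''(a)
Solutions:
 h(a) = C1*sin(2*sqrt(3)*a/3) + C2*cos(2*sqrt(3)*a/3)


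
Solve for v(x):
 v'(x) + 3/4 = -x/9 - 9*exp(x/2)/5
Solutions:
 v(x) = C1 - x^2/18 - 3*x/4 - 18*exp(x/2)/5


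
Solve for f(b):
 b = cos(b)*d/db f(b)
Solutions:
 f(b) = C1 + Integral(b/cos(b), b)


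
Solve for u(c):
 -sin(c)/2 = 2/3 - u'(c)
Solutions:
 u(c) = C1 + 2*c/3 - cos(c)/2


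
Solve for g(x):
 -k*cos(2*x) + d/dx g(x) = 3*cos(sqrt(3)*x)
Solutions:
 g(x) = C1 + k*sin(2*x)/2 + sqrt(3)*sin(sqrt(3)*x)


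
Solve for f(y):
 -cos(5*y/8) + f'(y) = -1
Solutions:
 f(y) = C1 - y + 8*sin(5*y/8)/5


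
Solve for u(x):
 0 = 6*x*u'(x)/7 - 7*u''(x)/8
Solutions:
 u(x) = C1 + C2*erfi(2*sqrt(6)*x/7)


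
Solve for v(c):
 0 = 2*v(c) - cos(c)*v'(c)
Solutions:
 v(c) = C1*(sin(c) + 1)/(sin(c) - 1)


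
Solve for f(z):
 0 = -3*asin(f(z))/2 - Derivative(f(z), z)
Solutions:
 Integral(1/asin(_y), (_y, f(z))) = C1 - 3*z/2


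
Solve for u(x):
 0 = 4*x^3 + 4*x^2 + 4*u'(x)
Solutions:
 u(x) = C1 - x^4/4 - x^3/3


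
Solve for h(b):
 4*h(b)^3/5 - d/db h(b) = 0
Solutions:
 h(b) = -sqrt(10)*sqrt(-1/(C1 + 4*b))/2
 h(b) = sqrt(10)*sqrt(-1/(C1 + 4*b))/2


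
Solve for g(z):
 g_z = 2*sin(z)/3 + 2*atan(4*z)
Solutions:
 g(z) = C1 + 2*z*atan(4*z) - log(16*z^2 + 1)/4 - 2*cos(z)/3


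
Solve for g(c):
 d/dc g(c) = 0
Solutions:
 g(c) = C1


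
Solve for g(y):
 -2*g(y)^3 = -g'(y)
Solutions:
 g(y) = -sqrt(2)*sqrt(-1/(C1 + 2*y))/2
 g(y) = sqrt(2)*sqrt(-1/(C1 + 2*y))/2


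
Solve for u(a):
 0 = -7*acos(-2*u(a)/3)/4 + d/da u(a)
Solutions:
 Integral(1/acos(-2*_y/3), (_y, u(a))) = C1 + 7*a/4


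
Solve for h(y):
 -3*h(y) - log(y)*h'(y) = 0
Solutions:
 h(y) = C1*exp(-3*li(y))


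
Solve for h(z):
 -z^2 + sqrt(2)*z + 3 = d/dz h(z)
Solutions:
 h(z) = C1 - z^3/3 + sqrt(2)*z^2/2 + 3*z


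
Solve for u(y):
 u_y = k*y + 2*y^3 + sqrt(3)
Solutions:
 u(y) = C1 + k*y^2/2 + y^4/2 + sqrt(3)*y


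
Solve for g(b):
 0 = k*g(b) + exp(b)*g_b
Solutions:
 g(b) = C1*exp(k*exp(-b))


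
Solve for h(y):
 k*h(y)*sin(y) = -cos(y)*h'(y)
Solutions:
 h(y) = C1*exp(k*log(cos(y)))


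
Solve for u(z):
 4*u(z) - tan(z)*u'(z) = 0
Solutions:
 u(z) = C1*sin(z)^4


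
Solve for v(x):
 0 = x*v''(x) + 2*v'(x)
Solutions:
 v(x) = C1 + C2/x


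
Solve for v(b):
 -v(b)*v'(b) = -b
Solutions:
 v(b) = -sqrt(C1 + b^2)
 v(b) = sqrt(C1 + b^2)


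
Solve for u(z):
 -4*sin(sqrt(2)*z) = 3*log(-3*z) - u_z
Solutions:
 u(z) = C1 + 3*z*log(-z) - 3*z + 3*z*log(3) - 2*sqrt(2)*cos(sqrt(2)*z)


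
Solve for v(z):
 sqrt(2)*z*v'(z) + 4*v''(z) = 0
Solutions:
 v(z) = C1 + C2*erf(2^(3/4)*z/4)


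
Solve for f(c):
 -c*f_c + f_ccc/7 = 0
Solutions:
 f(c) = C1 + Integral(C2*airyai(7^(1/3)*c) + C3*airybi(7^(1/3)*c), c)


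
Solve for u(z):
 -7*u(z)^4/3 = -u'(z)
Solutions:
 u(z) = (-1/(C1 + 7*z))^(1/3)
 u(z) = (-1/(C1 + 7*z))^(1/3)*(-1 - sqrt(3)*I)/2
 u(z) = (-1/(C1 + 7*z))^(1/3)*(-1 + sqrt(3)*I)/2


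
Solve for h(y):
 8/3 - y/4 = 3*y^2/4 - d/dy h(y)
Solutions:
 h(y) = C1 + y^3/4 + y^2/8 - 8*y/3


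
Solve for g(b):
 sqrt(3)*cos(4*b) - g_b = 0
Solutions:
 g(b) = C1 + sqrt(3)*sin(4*b)/4


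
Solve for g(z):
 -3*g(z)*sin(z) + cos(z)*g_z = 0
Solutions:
 g(z) = C1/cos(z)^3


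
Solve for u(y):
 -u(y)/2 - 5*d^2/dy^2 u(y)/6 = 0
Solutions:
 u(y) = C1*sin(sqrt(15)*y/5) + C2*cos(sqrt(15)*y/5)


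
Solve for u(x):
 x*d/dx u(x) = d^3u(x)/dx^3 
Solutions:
 u(x) = C1 + Integral(C2*airyai(x) + C3*airybi(x), x)


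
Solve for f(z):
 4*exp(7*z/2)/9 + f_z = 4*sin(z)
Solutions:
 f(z) = C1 - 8*exp(7*z/2)/63 - 4*cos(z)


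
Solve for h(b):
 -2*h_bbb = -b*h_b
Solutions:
 h(b) = C1 + Integral(C2*airyai(2^(2/3)*b/2) + C3*airybi(2^(2/3)*b/2), b)


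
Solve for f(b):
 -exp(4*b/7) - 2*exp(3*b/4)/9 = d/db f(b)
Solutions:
 f(b) = C1 - 7*exp(4*b/7)/4 - 8*exp(3*b/4)/27


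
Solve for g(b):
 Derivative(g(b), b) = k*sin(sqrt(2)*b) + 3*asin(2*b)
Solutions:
 g(b) = C1 + 3*b*asin(2*b) - sqrt(2)*k*cos(sqrt(2)*b)/2 + 3*sqrt(1 - 4*b^2)/2


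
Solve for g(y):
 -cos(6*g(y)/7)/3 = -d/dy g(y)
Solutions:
 -y/3 - 7*log(sin(6*g(y)/7) - 1)/12 + 7*log(sin(6*g(y)/7) + 1)/12 = C1


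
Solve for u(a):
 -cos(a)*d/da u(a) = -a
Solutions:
 u(a) = C1 + Integral(a/cos(a), a)


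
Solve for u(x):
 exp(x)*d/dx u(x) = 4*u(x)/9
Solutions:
 u(x) = C1*exp(-4*exp(-x)/9)


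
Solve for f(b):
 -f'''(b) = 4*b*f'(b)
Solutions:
 f(b) = C1 + Integral(C2*airyai(-2^(2/3)*b) + C3*airybi(-2^(2/3)*b), b)


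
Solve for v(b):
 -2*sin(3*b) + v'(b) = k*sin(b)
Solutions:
 v(b) = C1 - k*cos(b) - 2*cos(3*b)/3


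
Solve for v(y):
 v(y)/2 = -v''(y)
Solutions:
 v(y) = C1*sin(sqrt(2)*y/2) + C2*cos(sqrt(2)*y/2)


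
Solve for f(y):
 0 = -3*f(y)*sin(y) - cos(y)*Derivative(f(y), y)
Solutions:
 f(y) = C1*cos(y)^3


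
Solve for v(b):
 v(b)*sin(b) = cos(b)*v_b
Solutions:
 v(b) = C1/cos(b)


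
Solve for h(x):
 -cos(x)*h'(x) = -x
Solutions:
 h(x) = C1 + Integral(x/cos(x), x)


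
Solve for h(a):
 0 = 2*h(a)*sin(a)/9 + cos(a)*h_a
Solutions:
 h(a) = C1*cos(a)^(2/9)


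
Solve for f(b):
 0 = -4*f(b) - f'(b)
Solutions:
 f(b) = C1*exp(-4*b)


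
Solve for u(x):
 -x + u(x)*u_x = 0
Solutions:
 u(x) = -sqrt(C1 + x^2)
 u(x) = sqrt(C1 + x^2)


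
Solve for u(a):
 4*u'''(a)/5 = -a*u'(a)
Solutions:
 u(a) = C1 + Integral(C2*airyai(-10^(1/3)*a/2) + C3*airybi(-10^(1/3)*a/2), a)


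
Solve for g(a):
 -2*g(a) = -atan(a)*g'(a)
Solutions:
 g(a) = C1*exp(2*Integral(1/atan(a), a))


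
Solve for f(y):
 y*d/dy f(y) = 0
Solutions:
 f(y) = C1


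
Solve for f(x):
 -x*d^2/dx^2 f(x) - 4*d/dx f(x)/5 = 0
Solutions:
 f(x) = C1 + C2*x^(1/5)


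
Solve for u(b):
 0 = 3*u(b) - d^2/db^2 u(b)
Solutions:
 u(b) = C1*exp(-sqrt(3)*b) + C2*exp(sqrt(3)*b)


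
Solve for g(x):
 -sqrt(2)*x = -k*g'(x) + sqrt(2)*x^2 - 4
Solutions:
 g(x) = C1 + sqrt(2)*x^3/(3*k) + sqrt(2)*x^2/(2*k) - 4*x/k


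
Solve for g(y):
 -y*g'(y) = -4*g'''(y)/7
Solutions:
 g(y) = C1 + Integral(C2*airyai(14^(1/3)*y/2) + C3*airybi(14^(1/3)*y/2), y)


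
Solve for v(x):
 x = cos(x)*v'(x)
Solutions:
 v(x) = C1 + Integral(x/cos(x), x)


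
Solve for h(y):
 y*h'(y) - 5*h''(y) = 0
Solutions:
 h(y) = C1 + C2*erfi(sqrt(10)*y/10)


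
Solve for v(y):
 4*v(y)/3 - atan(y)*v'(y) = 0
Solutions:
 v(y) = C1*exp(4*Integral(1/atan(y), y)/3)


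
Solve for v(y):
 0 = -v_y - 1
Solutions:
 v(y) = C1 - y


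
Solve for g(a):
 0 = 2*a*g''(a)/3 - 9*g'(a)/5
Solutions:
 g(a) = C1 + C2*a^(37/10)


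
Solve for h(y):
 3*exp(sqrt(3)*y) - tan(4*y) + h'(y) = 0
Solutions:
 h(y) = C1 - sqrt(3)*exp(sqrt(3)*y) - log(cos(4*y))/4


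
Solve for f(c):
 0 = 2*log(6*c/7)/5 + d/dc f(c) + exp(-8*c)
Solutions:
 f(c) = C1 - 2*c*log(c)/5 + 2*c*(-log(6) + 1 + log(7))/5 + exp(-8*c)/8


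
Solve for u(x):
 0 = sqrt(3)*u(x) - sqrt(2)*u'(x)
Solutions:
 u(x) = C1*exp(sqrt(6)*x/2)


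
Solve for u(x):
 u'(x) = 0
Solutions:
 u(x) = C1


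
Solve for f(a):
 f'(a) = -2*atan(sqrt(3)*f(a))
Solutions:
 Integral(1/atan(sqrt(3)*_y), (_y, f(a))) = C1 - 2*a


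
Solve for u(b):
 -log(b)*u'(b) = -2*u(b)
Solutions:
 u(b) = C1*exp(2*li(b))


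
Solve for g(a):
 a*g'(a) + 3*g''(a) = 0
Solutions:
 g(a) = C1 + C2*erf(sqrt(6)*a/6)


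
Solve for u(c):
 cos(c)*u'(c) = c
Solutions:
 u(c) = C1 + Integral(c/cos(c), c)


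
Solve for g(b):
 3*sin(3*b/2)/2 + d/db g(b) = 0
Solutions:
 g(b) = C1 + cos(3*b/2)


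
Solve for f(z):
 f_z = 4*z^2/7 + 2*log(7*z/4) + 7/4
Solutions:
 f(z) = C1 + 4*z^3/21 + 2*z*log(z) - z/4 + z*log(49/16)


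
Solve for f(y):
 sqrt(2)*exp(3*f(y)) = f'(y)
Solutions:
 f(y) = log(-1/(C1 + 3*sqrt(2)*y))/3
 f(y) = log((-1/(C1 + sqrt(2)*y))^(1/3)*(-3^(2/3) - 3*3^(1/6)*I)/6)
 f(y) = log((-1/(C1 + sqrt(2)*y))^(1/3)*(-3^(2/3) + 3*3^(1/6)*I)/6)


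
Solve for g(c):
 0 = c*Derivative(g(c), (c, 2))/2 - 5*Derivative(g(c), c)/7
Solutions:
 g(c) = C1 + C2*c^(17/7)


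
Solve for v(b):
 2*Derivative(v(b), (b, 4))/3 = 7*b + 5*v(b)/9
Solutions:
 v(b) = C1*exp(-5^(1/4)*6^(3/4)*b/6) + C2*exp(5^(1/4)*6^(3/4)*b/6) + C3*sin(5^(1/4)*6^(3/4)*b/6) + C4*cos(5^(1/4)*6^(3/4)*b/6) - 63*b/5


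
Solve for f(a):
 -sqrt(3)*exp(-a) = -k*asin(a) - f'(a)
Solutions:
 f(a) = C1 - a*k*asin(a) - k*sqrt(1 - a^2) - sqrt(3)*exp(-a)


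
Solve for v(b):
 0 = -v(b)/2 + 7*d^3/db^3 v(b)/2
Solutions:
 v(b) = C3*exp(7^(2/3)*b/7) + (C1*sin(sqrt(3)*7^(2/3)*b/14) + C2*cos(sqrt(3)*7^(2/3)*b/14))*exp(-7^(2/3)*b/14)


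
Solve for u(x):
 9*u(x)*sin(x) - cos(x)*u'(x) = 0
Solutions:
 u(x) = C1/cos(x)^9


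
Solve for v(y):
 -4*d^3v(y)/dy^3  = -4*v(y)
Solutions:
 v(y) = C3*exp(y) + (C1*sin(sqrt(3)*y/2) + C2*cos(sqrt(3)*y/2))*exp(-y/2)


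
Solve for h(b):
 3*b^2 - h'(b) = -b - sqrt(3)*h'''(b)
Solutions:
 h(b) = C1 + C2*exp(-3^(3/4)*b/3) + C3*exp(3^(3/4)*b/3) + b^3 + b^2/2 + 6*sqrt(3)*b


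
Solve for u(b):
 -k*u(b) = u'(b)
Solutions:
 u(b) = C1*exp(-b*k)


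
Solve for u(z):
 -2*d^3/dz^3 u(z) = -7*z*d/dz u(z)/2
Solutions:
 u(z) = C1 + Integral(C2*airyai(14^(1/3)*z/2) + C3*airybi(14^(1/3)*z/2), z)


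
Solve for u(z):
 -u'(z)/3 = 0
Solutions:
 u(z) = C1


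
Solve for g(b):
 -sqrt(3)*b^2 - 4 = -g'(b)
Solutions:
 g(b) = C1 + sqrt(3)*b^3/3 + 4*b


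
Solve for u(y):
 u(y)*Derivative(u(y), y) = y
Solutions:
 u(y) = -sqrt(C1 + y^2)
 u(y) = sqrt(C1 + y^2)


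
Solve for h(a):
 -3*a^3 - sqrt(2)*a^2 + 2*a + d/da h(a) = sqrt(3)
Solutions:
 h(a) = C1 + 3*a^4/4 + sqrt(2)*a^3/3 - a^2 + sqrt(3)*a


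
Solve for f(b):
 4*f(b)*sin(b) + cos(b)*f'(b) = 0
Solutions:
 f(b) = C1*cos(b)^4


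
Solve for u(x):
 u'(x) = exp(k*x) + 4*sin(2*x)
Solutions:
 u(x) = C1 - 2*cos(2*x) + exp(k*x)/k


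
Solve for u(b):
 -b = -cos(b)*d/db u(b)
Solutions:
 u(b) = C1 + Integral(b/cos(b), b)


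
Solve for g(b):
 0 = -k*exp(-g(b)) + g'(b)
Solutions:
 g(b) = log(C1 + b*k)


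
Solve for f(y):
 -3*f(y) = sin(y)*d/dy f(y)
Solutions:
 f(y) = C1*(cos(y) + 1)^(3/2)/(cos(y) - 1)^(3/2)


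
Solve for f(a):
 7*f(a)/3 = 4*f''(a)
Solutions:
 f(a) = C1*exp(-sqrt(21)*a/6) + C2*exp(sqrt(21)*a/6)


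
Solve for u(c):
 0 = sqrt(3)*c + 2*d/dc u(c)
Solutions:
 u(c) = C1 - sqrt(3)*c^2/4


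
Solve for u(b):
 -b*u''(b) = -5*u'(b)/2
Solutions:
 u(b) = C1 + C2*b^(7/2)


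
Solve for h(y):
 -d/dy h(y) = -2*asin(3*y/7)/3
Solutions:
 h(y) = C1 + 2*y*asin(3*y/7)/3 + 2*sqrt(49 - 9*y^2)/9


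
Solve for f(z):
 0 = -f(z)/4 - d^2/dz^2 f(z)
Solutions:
 f(z) = C1*sin(z/2) + C2*cos(z/2)


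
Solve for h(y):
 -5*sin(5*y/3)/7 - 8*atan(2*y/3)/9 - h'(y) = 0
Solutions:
 h(y) = C1 - 8*y*atan(2*y/3)/9 + 2*log(4*y^2 + 9)/3 + 3*cos(5*y/3)/7


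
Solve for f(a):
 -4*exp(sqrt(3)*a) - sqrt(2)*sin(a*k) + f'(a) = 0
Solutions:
 f(a) = C1 + 4*sqrt(3)*exp(sqrt(3)*a)/3 - sqrt(2)*cos(a*k)/k


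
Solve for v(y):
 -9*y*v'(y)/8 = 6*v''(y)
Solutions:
 v(y) = C1 + C2*erf(sqrt(6)*y/8)


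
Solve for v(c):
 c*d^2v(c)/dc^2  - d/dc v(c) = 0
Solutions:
 v(c) = C1 + C2*c^2


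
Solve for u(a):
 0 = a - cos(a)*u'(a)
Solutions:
 u(a) = C1 + Integral(a/cos(a), a)


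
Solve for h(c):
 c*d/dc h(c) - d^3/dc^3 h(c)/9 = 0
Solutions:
 h(c) = C1 + Integral(C2*airyai(3^(2/3)*c) + C3*airybi(3^(2/3)*c), c)


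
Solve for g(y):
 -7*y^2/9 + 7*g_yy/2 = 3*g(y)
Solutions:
 g(y) = C1*exp(-sqrt(42)*y/7) + C2*exp(sqrt(42)*y/7) - 7*y^2/27 - 49/81


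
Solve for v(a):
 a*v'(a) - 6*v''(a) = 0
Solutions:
 v(a) = C1 + C2*erfi(sqrt(3)*a/6)


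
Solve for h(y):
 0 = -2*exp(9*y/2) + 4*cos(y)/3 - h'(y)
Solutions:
 h(y) = C1 - 4*exp(9*y/2)/9 + 4*sin(y)/3


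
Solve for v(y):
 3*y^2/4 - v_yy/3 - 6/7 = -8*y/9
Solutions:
 v(y) = C1 + C2*y + 3*y^4/16 + 4*y^3/9 - 9*y^2/7


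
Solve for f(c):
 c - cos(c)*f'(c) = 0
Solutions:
 f(c) = C1 + Integral(c/cos(c), c)


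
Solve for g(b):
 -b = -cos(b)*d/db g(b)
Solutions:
 g(b) = C1 + Integral(b/cos(b), b)


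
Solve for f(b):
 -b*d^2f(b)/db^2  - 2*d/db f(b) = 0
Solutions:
 f(b) = C1 + C2/b


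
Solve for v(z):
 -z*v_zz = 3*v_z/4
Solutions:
 v(z) = C1 + C2*z^(1/4)


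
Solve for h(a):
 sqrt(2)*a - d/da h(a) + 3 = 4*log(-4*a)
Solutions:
 h(a) = C1 + sqrt(2)*a^2/2 - 4*a*log(-a) + a*(7 - 8*log(2))


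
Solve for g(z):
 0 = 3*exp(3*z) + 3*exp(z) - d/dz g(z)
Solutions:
 g(z) = C1 + exp(3*z) + 3*exp(z)


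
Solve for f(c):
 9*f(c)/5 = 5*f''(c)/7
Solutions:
 f(c) = C1*exp(-3*sqrt(7)*c/5) + C2*exp(3*sqrt(7)*c/5)


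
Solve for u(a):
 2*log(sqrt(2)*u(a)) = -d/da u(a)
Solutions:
 Integral(1/(2*log(_y) + log(2)), (_y, u(a))) = C1 - a


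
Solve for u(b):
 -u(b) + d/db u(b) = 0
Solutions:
 u(b) = C1*exp(b)


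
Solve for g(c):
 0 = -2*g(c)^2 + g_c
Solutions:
 g(c) = -1/(C1 + 2*c)


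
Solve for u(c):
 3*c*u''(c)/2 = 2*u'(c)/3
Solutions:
 u(c) = C1 + C2*c^(13/9)


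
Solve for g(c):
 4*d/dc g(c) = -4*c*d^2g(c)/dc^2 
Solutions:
 g(c) = C1 + C2*log(c)


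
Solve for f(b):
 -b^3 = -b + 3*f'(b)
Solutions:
 f(b) = C1 - b^4/12 + b^2/6


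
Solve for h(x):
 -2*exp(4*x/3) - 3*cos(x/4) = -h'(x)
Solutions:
 h(x) = C1 + 3*exp(4*x/3)/2 + 12*sin(x/4)


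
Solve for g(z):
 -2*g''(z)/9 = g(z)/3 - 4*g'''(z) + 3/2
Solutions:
 g(z) = C1*exp(z*(-(81*sqrt(6563) + 6562)^(1/3) - 1/(81*sqrt(6563) + 6562)^(1/3) + 2)/108)*sin(sqrt(3)*z*(-(81*sqrt(6563) + 6562)^(1/3) + (81*sqrt(6563) + 6562)^(-1/3))/108) + C2*exp(z*(-(81*sqrt(6563) + 6562)^(1/3) - 1/(81*sqrt(6563) + 6562)^(1/3) + 2)/108)*cos(sqrt(3)*z*(-(81*sqrt(6563) + 6562)^(1/3) + (81*sqrt(6563) + 6562)^(-1/3))/108) + C3*exp(z*((81*sqrt(6563) + 6562)^(-1/3) + 1 + (81*sqrt(6563) + 6562)^(1/3))/54) - 9/2


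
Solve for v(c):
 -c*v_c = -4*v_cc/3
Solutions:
 v(c) = C1 + C2*erfi(sqrt(6)*c/4)


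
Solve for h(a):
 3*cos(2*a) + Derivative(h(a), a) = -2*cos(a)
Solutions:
 h(a) = C1 - 2*sin(a) - 3*sin(2*a)/2


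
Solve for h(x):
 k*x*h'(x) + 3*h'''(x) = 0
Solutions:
 h(x) = C1 + Integral(C2*airyai(3^(2/3)*x*(-k)^(1/3)/3) + C3*airybi(3^(2/3)*x*(-k)^(1/3)/3), x)


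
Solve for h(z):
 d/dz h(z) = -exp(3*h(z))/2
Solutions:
 h(z) = log(1/(C1 + 3*z))/3 + log(2)/3
 h(z) = log(2^(1/3)*(-3^(2/3) - 3*3^(1/6)*I)*(1/(C1 + z))^(1/3)/6)
 h(z) = log(2^(1/3)*(-3^(2/3) + 3*3^(1/6)*I)*(1/(C1 + z))^(1/3)/6)


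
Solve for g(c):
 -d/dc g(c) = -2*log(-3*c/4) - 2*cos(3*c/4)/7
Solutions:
 g(c) = C1 + 2*c*log(-c) - 4*c*log(2) - 2*c + 2*c*log(3) + 8*sin(3*c/4)/21


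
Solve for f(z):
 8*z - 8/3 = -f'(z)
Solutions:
 f(z) = C1 - 4*z^2 + 8*z/3


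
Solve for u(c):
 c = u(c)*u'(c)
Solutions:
 u(c) = -sqrt(C1 + c^2)
 u(c) = sqrt(C1 + c^2)


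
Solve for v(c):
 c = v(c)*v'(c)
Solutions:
 v(c) = -sqrt(C1 + c^2)
 v(c) = sqrt(C1 + c^2)


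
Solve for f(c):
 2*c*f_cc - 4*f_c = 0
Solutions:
 f(c) = C1 + C2*c^3


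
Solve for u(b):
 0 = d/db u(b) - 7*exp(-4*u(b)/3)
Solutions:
 u(b) = 3*log(-I*(C1 + 28*b/3)^(1/4))
 u(b) = 3*log(I*(C1 + 28*b/3)^(1/4))
 u(b) = 3*log(-(C1 + 28*b/3)^(1/4))
 u(b) = 3*log(C1 + 28*b/3)/4


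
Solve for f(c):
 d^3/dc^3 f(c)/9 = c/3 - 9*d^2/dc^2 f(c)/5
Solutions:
 f(c) = C1 + C2*c + C3*exp(-81*c/5) + 5*c^3/162 - 25*c^2/4374


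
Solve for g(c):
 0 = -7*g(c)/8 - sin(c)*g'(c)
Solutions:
 g(c) = C1*(cos(c) + 1)^(7/16)/(cos(c) - 1)^(7/16)


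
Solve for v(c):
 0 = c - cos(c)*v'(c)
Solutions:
 v(c) = C1 + Integral(c/cos(c), c)


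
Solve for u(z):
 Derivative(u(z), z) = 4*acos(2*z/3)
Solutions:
 u(z) = C1 + 4*z*acos(2*z/3) - 2*sqrt(9 - 4*z^2)


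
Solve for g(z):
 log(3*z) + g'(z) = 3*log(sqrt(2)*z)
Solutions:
 g(z) = C1 + 2*z*log(z) - 2*z + z*log(2*sqrt(2)/3)


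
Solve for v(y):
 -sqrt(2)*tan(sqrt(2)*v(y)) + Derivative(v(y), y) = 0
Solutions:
 v(y) = sqrt(2)*(pi - asin(C1*exp(2*y)))/2
 v(y) = sqrt(2)*asin(C1*exp(2*y))/2


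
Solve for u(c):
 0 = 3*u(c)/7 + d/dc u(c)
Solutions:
 u(c) = C1*exp(-3*c/7)


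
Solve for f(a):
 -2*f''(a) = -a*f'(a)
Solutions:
 f(a) = C1 + C2*erfi(a/2)


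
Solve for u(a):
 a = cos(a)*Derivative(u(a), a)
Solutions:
 u(a) = C1 + Integral(a/cos(a), a)


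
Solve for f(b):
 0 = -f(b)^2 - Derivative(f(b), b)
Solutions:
 f(b) = 1/(C1 + b)


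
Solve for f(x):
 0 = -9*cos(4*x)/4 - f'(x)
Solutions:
 f(x) = C1 - 9*sin(4*x)/16


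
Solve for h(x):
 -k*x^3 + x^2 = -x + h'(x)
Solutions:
 h(x) = C1 - k*x^4/4 + x^3/3 + x^2/2


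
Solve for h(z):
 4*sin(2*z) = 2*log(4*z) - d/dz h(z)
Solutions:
 h(z) = C1 + 2*z*log(z) - 2*z + 4*z*log(2) + 2*cos(2*z)


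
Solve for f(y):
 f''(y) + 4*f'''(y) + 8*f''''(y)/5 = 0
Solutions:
 f(y) = C1 + C2*y + C3*exp(y*(-5 + sqrt(15))/4) + C4*exp(-y*(sqrt(15) + 5)/4)


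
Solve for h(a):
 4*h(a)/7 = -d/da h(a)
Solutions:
 h(a) = C1*exp(-4*a/7)


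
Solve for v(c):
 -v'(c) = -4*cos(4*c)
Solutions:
 v(c) = C1 + sin(4*c)


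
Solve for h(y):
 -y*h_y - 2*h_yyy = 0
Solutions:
 h(y) = C1 + Integral(C2*airyai(-2^(2/3)*y/2) + C3*airybi(-2^(2/3)*y/2), y)


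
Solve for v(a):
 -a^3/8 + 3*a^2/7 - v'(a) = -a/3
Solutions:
 v(a) = C1 - a^4/32 + a^3/7 + a^2/6


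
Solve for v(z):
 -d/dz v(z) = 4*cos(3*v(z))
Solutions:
 v(z) = -asin((C1 + exp(24*z))/(C1 - exp(24*z)))/3 + pi/3
 v(z) = asin((C1 + exp(24*z))/(C1 - exp(24*z)))/3


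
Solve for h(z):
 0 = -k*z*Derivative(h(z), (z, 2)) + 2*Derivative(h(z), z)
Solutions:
 h(z) = C1 + z^(((re(k) + 2)*re(k) + im(k)^2)/(re(k)^2 + im(k)^2))*(C2*sin(2*log(z)*Abs(im(k))/(re(k)^2 + im(k)^2)) + C3*cos(2*log(z)*im(k)/(re(k)^2 + im(k)^2)))


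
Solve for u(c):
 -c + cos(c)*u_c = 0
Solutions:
 u(c) = C1 + Integral(c/cos(c), c)


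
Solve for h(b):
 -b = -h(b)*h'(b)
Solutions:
 h(b) = -sqrt(C1 + b^2)
 h(b) = sqrt(C1 + b^2)


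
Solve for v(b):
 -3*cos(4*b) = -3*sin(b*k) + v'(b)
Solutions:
 v(b) = C1 - 3*sin(4*b)/4 - 3*cos(b*k)/k


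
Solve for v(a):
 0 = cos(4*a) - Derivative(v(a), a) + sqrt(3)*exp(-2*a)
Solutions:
 v(a) = C1 + sin(4*a)/4 - sqrt(3)*exp(-2*a)/2


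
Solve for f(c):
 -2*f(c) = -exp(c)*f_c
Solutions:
 f(c) = C1*exp(-2*exp(-c))


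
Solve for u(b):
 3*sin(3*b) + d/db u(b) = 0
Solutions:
 u(b) = C1 + cos(3*b)


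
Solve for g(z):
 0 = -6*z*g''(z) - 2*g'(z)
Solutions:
 g(z) = C1 + C2*z^(2/3)


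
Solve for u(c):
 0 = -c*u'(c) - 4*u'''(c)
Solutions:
 u(c) = C1 + Integral(C2*airyai(-2^(1/3)*c/2) + C3*airybi(-2^(1/3)*c/2), c)


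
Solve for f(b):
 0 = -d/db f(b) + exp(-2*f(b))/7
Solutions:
 f(b) = log(-sqrt(C1 + 14*b)) - log(7)
 f(b) = log(C1 + 14*b)/2 - log(7)


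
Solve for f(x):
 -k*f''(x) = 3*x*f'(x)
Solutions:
 f(x) = C1 + C2*sqrt(k)*erf(sqrt(6)*x*sqrt(1/k)/2)


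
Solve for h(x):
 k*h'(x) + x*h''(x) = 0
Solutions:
 h(x) = C1 + x^(1 - re(k))*(C2*sin(log(x)*Abs(im(k))) + C3*cos(log(x)*im(k)))


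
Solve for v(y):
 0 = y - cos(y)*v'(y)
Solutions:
 v(y) = C1 + Integral(y/cos(y), y)


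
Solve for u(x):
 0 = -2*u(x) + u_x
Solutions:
 u(x) = C1*exp(2*x)


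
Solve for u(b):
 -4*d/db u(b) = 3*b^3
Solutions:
 u(b) = C1 - 3*b^4/16


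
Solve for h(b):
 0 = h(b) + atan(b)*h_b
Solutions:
 h(b) = C1*exp(-Integral(1/atan(b), b))


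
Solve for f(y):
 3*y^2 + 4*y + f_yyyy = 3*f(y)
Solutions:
 f(y) = C1*exp(-3^(1/4)*y) + C2*exp(3^(1/4)*y) + C3*sin(3^(1/4)*y) + C4*cos(3^(1/4)*y) + y^2 + 4*y/3


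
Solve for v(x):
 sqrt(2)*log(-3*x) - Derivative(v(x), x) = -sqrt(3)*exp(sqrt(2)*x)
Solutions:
 v(x) = C1 + sqrt(2)*x*log(-x) + sqrt(2)*x*(-1 + log(3)) + sqrt(6)*exp(sqrt(2)*x)/2


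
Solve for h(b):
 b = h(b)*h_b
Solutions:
 h(b) = -sqrt(C1 + b^2)
 h(b) = sqrt(C1 + b^2)


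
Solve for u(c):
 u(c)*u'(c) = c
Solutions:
 u(c) = -sqrt(C1 + c^2)
 u(c) = sqrt(C1 + c^2)


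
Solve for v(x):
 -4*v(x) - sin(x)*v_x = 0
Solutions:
 v(x) = C1*(cos(x)^2 + 2*cos(x) + 1)/(cos(x)^2 - 2*cos(x) + 1)


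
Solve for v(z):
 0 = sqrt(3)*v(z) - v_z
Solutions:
 v(z) = C1*exp(sqrt(3)*z)


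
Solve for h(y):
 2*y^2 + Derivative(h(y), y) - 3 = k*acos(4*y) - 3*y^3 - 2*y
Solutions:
 h(y) = C1 + k*(y*acos(4*y) - sqrt(1 - 16*y^2)/4) - 3*y^4/4 - 2*y^3/3 - y^2 + 3*y


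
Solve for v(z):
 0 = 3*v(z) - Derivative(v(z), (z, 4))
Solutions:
 v(z) = C1*exp(-3^(1/4)*z) + C2*exp(3^(1/4)*z) + C3*sin(3^(1/4)*z) + C4*cos(3^(1/4)*z)


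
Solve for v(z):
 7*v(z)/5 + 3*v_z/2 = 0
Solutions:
 v(z) = C1*exp(-14*z/15)


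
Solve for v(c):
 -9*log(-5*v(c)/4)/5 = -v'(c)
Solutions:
 -5*Integral(1/(log(-_y) - 2*log(2) + log(5)), (_y, v(c)))/9 = C1 - c


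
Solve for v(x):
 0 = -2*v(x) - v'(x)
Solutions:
 v(x) = C1*exp(-2*x)


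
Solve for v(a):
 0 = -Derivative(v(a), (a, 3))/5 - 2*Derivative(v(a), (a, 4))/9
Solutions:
 v(a) = C1 + C2*a + C3*a^2 + C4*exp(-9*a/10)


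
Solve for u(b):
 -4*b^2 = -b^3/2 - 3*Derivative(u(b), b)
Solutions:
 u(b) = C1 - b^4/24 + 4*b^3/9


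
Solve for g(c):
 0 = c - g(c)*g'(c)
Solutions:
 g(c) = -sqrt(C1 + c^2)
 g(c) = sqrt(C1 + c^2)


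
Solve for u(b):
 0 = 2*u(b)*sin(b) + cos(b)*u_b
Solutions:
 u(b) = C1*cos(b)^2


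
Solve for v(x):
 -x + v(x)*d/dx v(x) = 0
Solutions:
 v(x) = -sqrt(C1 + x^2)
 v(x) = sqrt(C1 + x^2)


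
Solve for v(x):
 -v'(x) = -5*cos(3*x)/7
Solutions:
 v(x) = C1 + 5*sin(3*x)/21


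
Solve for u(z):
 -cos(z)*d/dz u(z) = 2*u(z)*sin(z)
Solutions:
 u(z) = C1*cos(z)^2


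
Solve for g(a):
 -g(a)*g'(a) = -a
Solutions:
 g(a) = -sqrt(C1 + a^2)
 g(a) = sqrt(C1 + a^2)


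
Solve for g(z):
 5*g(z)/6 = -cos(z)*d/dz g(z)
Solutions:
 g(z) = C1*(sin(z) - 1)^(5/12)/(sin(z) + 1)^(5/12)


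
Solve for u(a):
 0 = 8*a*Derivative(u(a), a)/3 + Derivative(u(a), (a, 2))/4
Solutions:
 u(a) = C1 + C2*erf(4*sqrt(3)*a/3)


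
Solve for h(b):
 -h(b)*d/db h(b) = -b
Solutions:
 h(b) = -sqrt(C1 + b^2)
 h(b) = sqrt(C1 + b^2)


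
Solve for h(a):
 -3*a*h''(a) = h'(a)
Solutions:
 h(a) = C1 + C2*a^(2/3)


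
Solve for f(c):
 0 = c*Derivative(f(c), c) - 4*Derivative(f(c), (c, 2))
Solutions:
 f(c) = C1 + C2*erfi(sqrt(2)*c/4)


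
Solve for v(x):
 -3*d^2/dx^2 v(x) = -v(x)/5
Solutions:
 v(x) = C1*exp(-sqrt(15)*x/15) + C2*exp(sqrt(15)*x/15)


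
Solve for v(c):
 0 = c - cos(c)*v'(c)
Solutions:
 v(c) = C1 + Integral(c/cos(c), c)


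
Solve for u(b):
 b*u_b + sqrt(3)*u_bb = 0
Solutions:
 u(b) = C1 + C2*erf(sqrt(2)*3^(3/4)*b/6)


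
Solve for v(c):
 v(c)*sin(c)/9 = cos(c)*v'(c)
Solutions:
 v(c) = C1/cos(c)^(1/9)


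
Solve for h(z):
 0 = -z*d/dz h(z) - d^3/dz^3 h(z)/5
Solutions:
 h(z) = C1 + Integral(C2*airyai(-5^(1/3)*z) + C3*airybi(-5^(1/3)*z), z)


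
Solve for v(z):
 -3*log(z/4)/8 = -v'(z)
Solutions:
 v(z) = C1 + 3*z*log(z)/8 - 3*z*log(2)/4 - 3*z/8


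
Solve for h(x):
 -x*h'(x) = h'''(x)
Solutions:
 h(x) = C1 + Integral(C2*airyai(-x) + C3*airybi(-x), x)


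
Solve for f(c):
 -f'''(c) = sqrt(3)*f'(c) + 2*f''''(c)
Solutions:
 f(c) = C1 + C2*exp(c*(-2 + (1 + 54*sqrt(3) + sqrt(-1 + (1 + 54*sqrt(3))^2))^(-1/3) + (1 + 54*sqrt(3) + sqrt(-1 + (1 + 54*sqrt(3))^2))^(1/3))/12)*sin(sqrt(3)*c*(-(1 + 54*sqrt(3) + sqrt(-1 + (1 + 54*sqrt(3))^2))^(1/3) + (1 + 54*sqrt(3) + sqrt(-1 + (1 + 54*sqrt(3))^2))^(-1/3))/12) + C3*exp(c*(-2 + (1 + 54*sqrt(3) + sqrt(-1 + (1 + 54*sqrt(3))^2))^(-1/3) + (1 + 54*sqrt(3) + sqrt(-1 + (1 + 54*sqrt(3))^2))^(1/3))/12)*cos(sqrt(3)*c*(-(1 + 54*sqrt(3) + sqrt(-1 + (1 + 54*sqrt(3))^2))^(1/3) + (1 + 54*sqrt(3) + sqrt(-1 + (1 + 54*sqrt(3))^2))^(-1/3))/12) + C4*exp(-c*((1 + 54*sqrt(3) + sqrt(-1 + (1 + 54*sqrt(3))^2))^(-1/3) + 1 + (1 + 54*sqrt(3) + sqrt(-1 + (1 + 54*sqrt(3))^2))^(1/3))/6)


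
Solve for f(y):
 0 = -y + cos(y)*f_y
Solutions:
 f(y) = C1 + Integral(y/cos(y), y)


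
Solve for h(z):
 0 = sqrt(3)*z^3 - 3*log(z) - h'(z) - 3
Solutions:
 h(z) = C1 + sqrt(3)*z^4/4 - 3*z*log(z)


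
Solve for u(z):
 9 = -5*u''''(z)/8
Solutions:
 u(z) = C1 + C2*z + C3*z^2 + C4*z^3 - 3*z^4/5


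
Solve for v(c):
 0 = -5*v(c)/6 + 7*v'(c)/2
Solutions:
 v(c) = C1*exp(5*c/21)


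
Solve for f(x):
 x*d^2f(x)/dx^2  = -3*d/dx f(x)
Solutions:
 f(x) = C1 + C2/x^2


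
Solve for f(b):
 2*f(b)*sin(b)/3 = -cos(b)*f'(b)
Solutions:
 f(b) = C1*cos(b)^(2/3)


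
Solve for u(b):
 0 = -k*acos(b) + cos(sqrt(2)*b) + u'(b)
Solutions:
 u(b) = C1 + k*(b*acos(b) - sqrt(1 - b^2)) - sqrt(2)*sin(sqrt(2)*b)/2


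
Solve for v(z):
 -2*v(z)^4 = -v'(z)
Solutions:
 v(z) = (-1/(C1 + 6*z))^(1/3)
 v(z) = (-1/(C1 + 2*z))^(1/3)*(-3^(2/3) - 3*3^(1/6)*I)/6
 v(z) = (-1/(C1 + 2*z))^(1/3)*(-3^(2/3) + 3*3^(1/6)*I)/6


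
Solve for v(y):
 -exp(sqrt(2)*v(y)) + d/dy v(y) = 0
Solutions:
 v(y) = sqrt(2)*(2*log(-1/(C1 + y)) - log(2))/4


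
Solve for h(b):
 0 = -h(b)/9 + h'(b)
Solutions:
 h(b) = C1*exp(b/9)


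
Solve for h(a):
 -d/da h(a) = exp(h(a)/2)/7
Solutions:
 h(a) = 2*log(1/(C1 + a)) + 2*log(14)


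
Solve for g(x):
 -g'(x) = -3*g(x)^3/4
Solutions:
 g(x) = -sqrt(2)*sqrt(-1/(C1 + 3*x))
 g(x) = sqrt(2)*sqrt(-1/(C1 + 3*x))


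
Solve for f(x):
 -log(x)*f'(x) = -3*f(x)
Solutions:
 f(x) = C1*exp(3*li(x))


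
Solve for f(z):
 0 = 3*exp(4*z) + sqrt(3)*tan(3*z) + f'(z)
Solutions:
 f(z) = C1 - 3*exp(4*z)/4 + sqrt(3)*log(cos(3*z))/3


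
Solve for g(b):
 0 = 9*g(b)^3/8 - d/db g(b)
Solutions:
 g(b) = -2*sqrt(-1/(C1 + 9*b))
 g(b) = 2*sqrt(-1/(C1 + 9*b))


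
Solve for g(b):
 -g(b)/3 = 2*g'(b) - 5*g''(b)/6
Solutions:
 g(b) = C1*exp(b*(6 - sqrt(46))/5) + C2*exp(b*(6 + sqrt(46))/5)


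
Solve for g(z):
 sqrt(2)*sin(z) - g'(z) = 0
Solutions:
 g(z) = C1 - sqrt(2)*cos(z)


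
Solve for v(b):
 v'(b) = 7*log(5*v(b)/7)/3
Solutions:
 -3*Integral(1/(log(_y) - log(7) + log(5)), (_y, v(b)))/7 = C1 - b


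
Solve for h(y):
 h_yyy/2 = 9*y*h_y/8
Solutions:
 h(y) = C1 + Integral(C2*airyai(2^(1/3)*3^(2/3)*y/2) + C3*airybi(2^(1/3)*3^(2/3)*y/2), y)


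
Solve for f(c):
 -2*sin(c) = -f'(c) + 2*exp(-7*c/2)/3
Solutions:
 f(c) = C1 - 2*cos(c) - 4*exp(-7*c/2)/21


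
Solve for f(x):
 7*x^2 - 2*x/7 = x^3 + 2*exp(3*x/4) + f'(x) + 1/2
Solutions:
 f(x) = C1 - x^4/4 + 7*x^3/3 - x^2/7 - x/2 - 8*exp(3*x/4)/3


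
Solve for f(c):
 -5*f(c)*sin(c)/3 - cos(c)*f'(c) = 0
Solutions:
 f(c) = C1*cos(c)^(5/3)


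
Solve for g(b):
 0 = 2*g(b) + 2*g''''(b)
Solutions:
 g(b) = (C1*sin(sqrt(2)*b/2) + C2*cos(sqrt(2)*b/2))*exp(-sqrt(2)*b/2) + (C3*sin(sqrt(2)*b/2) + C4*cos(sqrt(2)*b/2))*exp(sqrt(2)*b/2)


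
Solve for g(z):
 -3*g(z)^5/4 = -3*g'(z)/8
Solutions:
 g(z) = -(-1/(C1 + 8*z))^(1/4)
 g(z) = (-1/(C1 + 8*z))^(1/4)
 g(z) = -I*(-1/(C1 + 8*z))^(1/4)
 g(z) = I*(-1/(C1 + 8*z))^(1/4)


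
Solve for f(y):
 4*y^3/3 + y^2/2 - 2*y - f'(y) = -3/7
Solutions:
 f(y) = C1 + y^4/3 + y^3/6 - y^2 + 3*y/7


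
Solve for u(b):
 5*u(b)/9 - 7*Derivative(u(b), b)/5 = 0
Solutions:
 u(b) = C1*exp(25*b/63)


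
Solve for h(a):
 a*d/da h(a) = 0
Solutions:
 h(a) = C1


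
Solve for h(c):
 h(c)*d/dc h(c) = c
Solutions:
 h(c) = -sqrt(C1 + c^2)
 h(c) = sqrt(C1 + c^2)


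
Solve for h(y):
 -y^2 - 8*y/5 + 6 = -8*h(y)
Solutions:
 h(y) = y^2/8 + y/5 - 3/4


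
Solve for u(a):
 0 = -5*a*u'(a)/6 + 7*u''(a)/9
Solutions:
 u(a) = C1 + C2*erfi(sqrt(105)*a/14)


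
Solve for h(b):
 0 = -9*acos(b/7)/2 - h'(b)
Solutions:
 h(b) = C1 - 9*b*acos(b/7)/2 + 9*sqrt(49 - b^2)/2


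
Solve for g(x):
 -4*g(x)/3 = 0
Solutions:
 g(x) = 0


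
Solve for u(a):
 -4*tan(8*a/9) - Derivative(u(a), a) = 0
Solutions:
 u(a) = C1 + 9*log(cos(8*a/9))/2


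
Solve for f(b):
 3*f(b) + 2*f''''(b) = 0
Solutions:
 f(b) = (C1*sin(6^(1/4)*b/2) + C2*cos(6^(1/4)*b/2))*exp(-6^(1/4)*b/2) + (C3*sin(6^(1/4)*b/2) + C4*cos(6^(1/4)*b/2))*exp(6^(1/4)*b/2)


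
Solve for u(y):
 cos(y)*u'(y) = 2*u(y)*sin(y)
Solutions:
 u(y) = C1/cos(y)^2


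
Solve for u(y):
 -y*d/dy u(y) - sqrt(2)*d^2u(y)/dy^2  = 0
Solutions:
 u(y) = C1 + C2*erf(2^(1/4)*y/2)


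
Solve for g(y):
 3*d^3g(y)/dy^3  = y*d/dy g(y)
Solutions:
 g(y) = C1 + Integral(C2*airyai(3^(2/3)*y/3) + C3*airybi(3^(2/3)*y/3), y)


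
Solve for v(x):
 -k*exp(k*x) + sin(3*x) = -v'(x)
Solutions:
 v(x) = C1 + exp(k*x) + cos(3*x)/3


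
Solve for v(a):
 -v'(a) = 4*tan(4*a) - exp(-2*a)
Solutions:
 v(a) = C1 - log(tan(4*a)^2 + 1)/2 - exp(-2*a)/2


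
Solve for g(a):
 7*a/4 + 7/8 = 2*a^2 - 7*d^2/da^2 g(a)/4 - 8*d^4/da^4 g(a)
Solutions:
 g(a) = C1 + C2*a + C3*sin(sqrt(14)*a/8) + C4*cos(sqrt(14)*a/8) + 2*a^4/21 - a^3/6 - 1073*a^2/196


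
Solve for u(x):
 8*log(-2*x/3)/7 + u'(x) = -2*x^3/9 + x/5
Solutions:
 u(x) = C1 - x^4/18 + x^2/10 - 8*x*log(-x)/7 + 8*x*(-log(2) + 1 + log(3))/7


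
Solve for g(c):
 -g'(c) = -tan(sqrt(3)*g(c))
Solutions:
 g(c) = sqrt(3)*(pi - asin(C1*exp(sqrt(3)*c)))/3
 g(c) = sqrt(3)*asin(C1*exp(sqrt(3)*c))/3


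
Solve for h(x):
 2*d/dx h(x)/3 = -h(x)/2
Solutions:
 h(x) = C1*exp(-3*x/4)


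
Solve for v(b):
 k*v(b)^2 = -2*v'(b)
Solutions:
 v(b) = 2/(C1 + b*k)


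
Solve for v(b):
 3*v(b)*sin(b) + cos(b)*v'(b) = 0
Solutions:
 v(b) = C1*cos(b)^3


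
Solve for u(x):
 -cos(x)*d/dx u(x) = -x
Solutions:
 u(x) = C1 + Integral(x/cos(x), x)


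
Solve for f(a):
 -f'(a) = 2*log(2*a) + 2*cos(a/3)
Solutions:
 f(a) = C1 - 2*a*log(a) - 2*a*log(2) + 2*a - 6*sin(a/3)


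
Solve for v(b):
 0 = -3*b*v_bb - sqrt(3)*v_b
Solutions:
 v(b) = C1 + C2*b^(1 - sqrt(3)/3)


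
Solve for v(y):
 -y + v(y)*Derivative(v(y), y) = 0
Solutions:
 v(y) = -sqrt(C1 + y^2)
 v(y) = sqrt(C1 + y^2)


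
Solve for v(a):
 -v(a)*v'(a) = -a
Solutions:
 v(a) = -sqrt(C1 + a^2)
 v(a) = sqrt(C1 + a^2)


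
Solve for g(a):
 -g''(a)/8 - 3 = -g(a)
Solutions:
 g(a) = C1*exp(-2*sqrt(2)*a) + C2*exp(2*sqrt(2)*a) + 3


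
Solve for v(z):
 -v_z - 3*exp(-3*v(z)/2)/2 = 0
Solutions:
 v(z) = 2*log(C1 - 9*z/4)/3
 v(z) = 2*log((-6^(1/3) - 2^(1/3)*3^(5/6)*I)*(C1 - 3*z)^(1/3)/4)
 v(z) = 2*log((-6^(1/3) + 2^(1/3)*3^(5/6)*I)*(C1 - 3*z)^(1/3)/4)


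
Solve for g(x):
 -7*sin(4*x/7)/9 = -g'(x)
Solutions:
 g(x) = C1 - 49*cos(4*x/7)/36


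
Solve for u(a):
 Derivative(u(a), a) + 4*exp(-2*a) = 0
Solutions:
 u(a) = C1 + 2*exp(-2*a)


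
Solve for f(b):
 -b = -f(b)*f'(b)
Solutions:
 f(b) = -sqrt(C1 + b^2)
 f(b) = sqrt(C1 + b^2)


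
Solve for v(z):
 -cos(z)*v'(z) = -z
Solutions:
 v(z) = C1 + Integral(z/cos(z), z)


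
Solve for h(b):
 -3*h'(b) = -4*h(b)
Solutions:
 h(b) = C1*exp(4*b/3)


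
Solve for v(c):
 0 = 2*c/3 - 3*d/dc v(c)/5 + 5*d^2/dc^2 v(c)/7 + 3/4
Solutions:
 v(c) = C1 + C2*exp(21*c/25) + 5*c^2/9 + 1945*c/756


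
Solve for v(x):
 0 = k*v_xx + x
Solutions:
 v(x) = C1 + C2*x - x^3/(6*k)


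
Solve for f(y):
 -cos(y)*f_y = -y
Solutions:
 f(y) = C1 + Integral(y/cos(y), y)


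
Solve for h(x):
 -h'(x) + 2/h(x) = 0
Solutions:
 h(x) = -sqrt(C1 + 4*x)
 h(x) = sqrt(C1 + 4*x)


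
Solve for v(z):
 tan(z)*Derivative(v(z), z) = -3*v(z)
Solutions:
 v(z) = C1/sin(z)^3


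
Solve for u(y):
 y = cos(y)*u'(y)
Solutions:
 u(y) = C1 + Integral(y/cos(y), y)


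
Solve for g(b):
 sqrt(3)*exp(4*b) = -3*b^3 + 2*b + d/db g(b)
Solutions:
 g(b) = C1 + 3*b^4/4 - b^2 + sqrt(3)*exp(4*b)/4


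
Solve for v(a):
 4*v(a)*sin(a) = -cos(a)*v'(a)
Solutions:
 v(a) = C1*cos(a)^4


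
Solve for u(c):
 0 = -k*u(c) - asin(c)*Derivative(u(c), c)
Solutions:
 u(c) = C1*exp(-k*Integral(1/asin(c), c))


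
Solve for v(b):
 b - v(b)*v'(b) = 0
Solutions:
 v(b) = -sqrt(C1 + b^2)
 v(b) = sqrt(C1 + b^2)


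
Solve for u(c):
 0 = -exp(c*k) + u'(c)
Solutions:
 u(c) = C1 + exp(c*k)/k


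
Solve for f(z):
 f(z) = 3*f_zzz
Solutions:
 f(z) = C3*exp(3^(2/3)*z/3) + (C1*sin(3^(1/6)*z/2) + C2*cos(3^(1/6)*z/2))*exp(-3^(2/3)*z/6)


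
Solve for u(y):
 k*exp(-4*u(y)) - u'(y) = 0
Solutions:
 u(y) = log(-I*(C1 + 4*k*y)^(1/4))
 u(y) = log(I*(C1 + 4*k*y)^(1/4))
 u(y) = log(-(C1 + 4*k*y)^(1/4))
 u(y) = log(C1 + 4*k*y)/4


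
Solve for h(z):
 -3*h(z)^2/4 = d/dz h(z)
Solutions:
 h(z) = 4/(C1 + 3*z)


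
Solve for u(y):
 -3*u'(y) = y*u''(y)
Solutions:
 u(y) = C1 + C2/y^2


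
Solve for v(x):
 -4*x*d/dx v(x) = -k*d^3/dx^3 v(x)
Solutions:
 v(x) = C1 + Integral(C2*airyai(2^(2/3)*x*(1/k)^(1/3)) + C3*airybi(2^(2/3)*x*(1/k)^(1/3)), x)


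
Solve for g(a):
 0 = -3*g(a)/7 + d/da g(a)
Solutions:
 g(a) = C1*exp(3*a/7)


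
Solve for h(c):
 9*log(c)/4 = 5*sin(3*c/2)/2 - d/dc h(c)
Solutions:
 h(c) = C1 - 9*c*log(c)/4 + 9*c/4 - 5*cos(3*c/2)/3


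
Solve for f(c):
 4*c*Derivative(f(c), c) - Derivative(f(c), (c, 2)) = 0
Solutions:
 f(c) = C1 + C2*erfi(sqrt(2)*c)


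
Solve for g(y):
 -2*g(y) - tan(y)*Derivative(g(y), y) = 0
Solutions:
 g(y) = C1/sin(y)^2


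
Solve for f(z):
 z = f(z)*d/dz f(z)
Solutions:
 f(z) = -sqrt(C1 + z^2)
 f(z) = sqrt(C1 + z^2)


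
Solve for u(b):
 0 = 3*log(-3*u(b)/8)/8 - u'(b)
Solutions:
 -8*Integral(1/(log(-_y) - 3*log(2) + log(3)), (_y, u(b)))/3 = C1 - b


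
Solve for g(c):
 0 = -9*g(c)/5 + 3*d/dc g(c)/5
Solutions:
 g(c) = C1*exp(3*c)


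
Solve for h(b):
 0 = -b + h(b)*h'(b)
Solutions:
 h(b) = -sqrt(C1 + b^2)
 h(b) = sqrt(C1 + b^2)


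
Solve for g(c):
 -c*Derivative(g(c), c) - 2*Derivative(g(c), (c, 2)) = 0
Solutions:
 g(c) = C1 + C2*erf(c/2)


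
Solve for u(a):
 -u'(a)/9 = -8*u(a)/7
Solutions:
 u(a) = C1*exp(72*a/7)


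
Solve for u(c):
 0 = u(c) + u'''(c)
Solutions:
 u(c) = C3*exp(-c) + (C1*sin(sqrt(3)*c/2) + C2*cos(sqrt(3)*c/2))*exp(c/2)


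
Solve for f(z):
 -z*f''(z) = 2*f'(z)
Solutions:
 f(z) = C1 + C2/z


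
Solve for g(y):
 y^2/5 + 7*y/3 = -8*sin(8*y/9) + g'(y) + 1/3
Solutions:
 g(y) = C1 + y^3/15 + 7*y^2/6 - y/3 - 9*cos(8*y/9)


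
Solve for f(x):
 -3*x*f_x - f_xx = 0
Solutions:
 f(x) = C1 + C2*erf(sqrt(6)*x/2)


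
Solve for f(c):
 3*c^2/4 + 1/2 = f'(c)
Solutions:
 f(c) = C1 + c^3/4 + c/2


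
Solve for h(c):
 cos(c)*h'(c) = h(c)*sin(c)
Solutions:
 h(c) = C1/cos(c)


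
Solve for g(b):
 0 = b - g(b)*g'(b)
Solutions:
 g(b) = -sqrt(C1 + b^2)
 g(b) = sqrt(C1 + b^2)


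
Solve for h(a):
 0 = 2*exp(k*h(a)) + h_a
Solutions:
 h(a) = Piecewise((log(1/(C1*k + 2*a*k))/k, Ne(k, 0)), (nan, True))
 h(a) = Piecewise((C1 - 2*a, Eq(k, 0)), (nan, True))


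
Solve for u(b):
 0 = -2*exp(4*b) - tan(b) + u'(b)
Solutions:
 u(b) = C1 + exp(4*b)/2 - log(cos(b))


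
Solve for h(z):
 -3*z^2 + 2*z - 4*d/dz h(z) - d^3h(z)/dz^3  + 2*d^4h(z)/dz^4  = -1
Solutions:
 h(z) = C1 + C2*exp(z*(-(12*sqrt(327) + 217)^(1/3) - 1/(12*sqrt(327) + 217)^(1/3) + 2)/12)*sin(sqrt(3)*z*(-(12*sqrt(327) + 217)^(1/3) + (12*sqrt(327) + 217)^(-1/3))/12) + C3*exp(z*(-(12*sqrt(327) + 217)^(1/3) - 1/(12*sqrt(327) + 217)^(1/3) + 2)/12)*cos(sqrt(3)*z*(-(12*sqrt(327) + 217)^(1/3) + (12*sqrt(327) + 217)^(-1/3))/12) + C4*exp(z*((12*sqrt(327) + 217)^(-1/3) + 1 + (12*sqrt(327) + 217)^(1/3))/6) - z^3/4 + z^2/4 + 5*z/8


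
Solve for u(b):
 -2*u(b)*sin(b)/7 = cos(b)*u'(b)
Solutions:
 u(b) = C1*cos(b)^(2/7)


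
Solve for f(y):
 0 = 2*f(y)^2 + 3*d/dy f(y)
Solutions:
 f(y) = 3/(C1 + 2*y)


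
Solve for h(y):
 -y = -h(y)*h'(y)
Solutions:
 h(y) = -sqrt(C1 + y^2)
 h(y) = sqrt(C1 + y^2)


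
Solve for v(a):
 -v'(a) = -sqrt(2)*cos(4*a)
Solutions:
 v(a) = C1 + sqrt(2)*sin(4*a)/4


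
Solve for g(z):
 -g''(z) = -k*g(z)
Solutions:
 g(z) = C1*exp(-sqrt(k)*z) + C2*exp(sqrt(k)*z)


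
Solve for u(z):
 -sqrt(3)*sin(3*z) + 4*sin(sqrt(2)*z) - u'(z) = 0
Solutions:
 u(z) = C1 + sqrt(3)*cos(3*z)/3 - 2*sqrt(2)*cos(sqrt(2)*z)


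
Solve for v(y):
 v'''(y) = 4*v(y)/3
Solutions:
 v(y) = C3*exp(6^(2/3)*y/3) + (C1*sin(2^(2/3)*3^(1/6)*y/2) + C2*cos(2^(2/3)*3^(1/6)*y/2))*exp(-6^(2/3)*y/6)


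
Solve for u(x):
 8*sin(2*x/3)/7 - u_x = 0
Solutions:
 u(x) = C1 - 12*cos(2*x/3)/7


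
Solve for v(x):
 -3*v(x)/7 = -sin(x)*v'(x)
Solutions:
 v(x) = C1*(cos(x) - 1)^(3/14)/(cos(x) + 1)^(3/14)


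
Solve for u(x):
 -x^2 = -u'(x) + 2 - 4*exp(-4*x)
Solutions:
 u(x) = C1 + x^3/3 + 2*x + exp(-4*x)


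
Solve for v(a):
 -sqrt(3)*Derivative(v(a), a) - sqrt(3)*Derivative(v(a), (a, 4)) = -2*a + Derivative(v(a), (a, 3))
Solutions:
 v(a) = C1 + C2*exp(a*(-4*sqrt(3) + 2*18^(1/3)/(2*sqrt(3) + 243 + sqrt(-12 + (2*sqrt(3) + 243)^2))^(1/3) + 12^(1/3)*(2*sqrt(3) + 243 + sqrt(-12 + (2*sqrt(3) + 243)^2))^(1/3))/36)*sin(2^(1/3)*3^(1/6)*a*(-2^(1/3)*3^(2/3)*(2*sqrt(3) + 243 + 9*sqrt(-4/27 + (2*sqrt(3)/9 + 27)^2))^(1/3) + 6/(2*sqrt(3) + 243 + 9*sqrt(-4/27 + (2*sqrt(3)/9 + 27)^2))^(1/3))/36) + C3*exp(a*(-4*sqrt(3) + 2*18^(1/3)/(2*sqrt(3) + 243 + sqrt(-12 + (2*sqrt(3) + 243)^2))^(1/3) + 12^(1/3)*(2*sqrt(3) + 243 + sqrt(-12 + (2*sqrt(3) + 243)^2))^(1/3))/36)*cos(2^(1/3)*3^(1/6)*a*(-2^(1/3)*3^(2/3)*(2*sqrt(3) + 243 + 9*sqrt(-4/27 + (2*sqrt(3)/9 + 27)^2))^(1/3) + 6/(2*sqrt(3) + 243 + 9*sqrt(-4/27 + (2*sqrt(3)/9 + 27)^2))^(1/3))/36) + C4*exp(-a*(2*18^(1/3)/(2*sqrt(3) + 243 + sqrt(-12 + (2*sqrt(3) + 243)^2))^(1/3) + 2*sqrt(3) + 12^(1/3)*(2*sqrt(3) + 243 + sqrt(-12 + (2*sqrt(3) + 243)^2))^(1/3))/18) + sqrt(3)*a^2/3


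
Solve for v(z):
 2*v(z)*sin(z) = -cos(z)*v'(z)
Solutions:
 v(z) = C1*cos(z)^2


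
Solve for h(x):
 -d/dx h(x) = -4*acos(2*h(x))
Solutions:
 Integral(1/acos(2*_y), (_y, h(x))) = C1 + 4*x


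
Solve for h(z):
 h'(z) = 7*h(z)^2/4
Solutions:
 h(z) = -4/(C1 + 7*z)


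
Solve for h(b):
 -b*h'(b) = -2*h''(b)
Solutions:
 h(b) = C1 + C2*erfi(b/2)


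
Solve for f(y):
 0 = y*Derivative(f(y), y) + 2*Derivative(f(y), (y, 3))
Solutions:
 f(y) = C1 + Integral(C2*airyai(-2^(2/3)*y/2) + C3*airybi(-2^(2/3)*y/2), y)


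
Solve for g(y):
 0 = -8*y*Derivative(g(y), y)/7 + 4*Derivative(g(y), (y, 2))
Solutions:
 g(y) = C1 + C2*erfi(sqrt(7)*y/7)


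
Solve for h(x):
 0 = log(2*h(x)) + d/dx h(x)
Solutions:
 Integral(1/(log(_y) + log(2)), (_y, h(x))) = C1 - x


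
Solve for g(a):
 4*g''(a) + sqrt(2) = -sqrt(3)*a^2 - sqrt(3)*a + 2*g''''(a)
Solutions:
 g(a) = C1 + C2*a + C3*exp(-sqrt(2)*a) + C4*exp(sqrt(2)*a) - sqrt(3)*a^4/48 - sqrt(3)*a^3/24 + a^2*(-sqrt(3) - sqrt(2))/8


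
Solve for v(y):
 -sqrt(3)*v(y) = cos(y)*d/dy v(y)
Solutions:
 v(y) = C1*(sin(y) - 1)^(sqrt(3)/2)/(sin(y) + 1)^(sqrt(3)/2)


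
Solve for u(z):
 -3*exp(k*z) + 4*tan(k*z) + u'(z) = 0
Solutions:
 u(z) = C1 + 3*Piecewise((exp(k*z)/k, Ne(k, 0)), (z, True)) - 4*Piecewise((-log(cos(k*z))/k, Ne(k, 0)), (0, True))


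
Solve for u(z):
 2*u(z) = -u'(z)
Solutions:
 u(z) = C1*exp(-2*z)


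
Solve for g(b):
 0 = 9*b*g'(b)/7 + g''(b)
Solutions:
 g(b) = C1 + C2*erf(3*sqrt(14)*b/14)
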